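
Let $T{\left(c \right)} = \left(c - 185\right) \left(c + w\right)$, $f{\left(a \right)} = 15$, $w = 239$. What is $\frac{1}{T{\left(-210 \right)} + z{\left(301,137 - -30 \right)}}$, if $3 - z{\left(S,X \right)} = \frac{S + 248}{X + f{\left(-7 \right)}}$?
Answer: $- \frac{182}{2084813} \approx -8.7298 \cdot 10^{-5}$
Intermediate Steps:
$z{\left(S,X \right)} = 3 - \frac{248 + S}{15 + X}$ ($z{\left(S,X \right)} = 3 - \frac{S + 248}{X + 15} = 3 - \frac{248 + S}{15 + X}$)
$T{\left(c \right)} = \left(-185 + c\right) \left(239 + c\right)$ ($T{\left(c \right)} = \left(c - 185\right) \left(c + 239\right) = \left(-185 + c\right) \left(239 + c\right)$)
$\frac{1}{T{\left(-210 \right)} + z{\left(301,137 - -30 \right)}} = \frac{1}{\left(-44215 + \left(-210\right)^{2} + 54 \left(-210\right)\right) + \frac{-203 - 301 + 3 \left(137 - -30\right)}{15 + \left(137 - -30\right)}} = \frac{1}{\left(-44215 + 44100 - 11340\right) + \frac{-203 - 301 + 3 \left(137 + 30\right)}{15 + \left(137 + 30\right)}} = \frac{1}{-11455 + \frac{-203 - 301 + 3 \cdot 167}{15 + 167}} = \frac{1}{-11455 + \frac{-203 - 301 + 501}{182}} = \frac{1}{-11455 + \frac{1}{182} \left(-3\right)} = \frac{1}{-11455 - \frac{3}{182}} = \frac{1}{- \frac{2084813}{182}} = - \frac{182}{2084813}$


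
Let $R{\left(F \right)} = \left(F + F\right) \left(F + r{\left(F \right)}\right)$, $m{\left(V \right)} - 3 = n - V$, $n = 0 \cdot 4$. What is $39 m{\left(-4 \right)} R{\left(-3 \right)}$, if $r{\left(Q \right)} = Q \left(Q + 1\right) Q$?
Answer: $34398$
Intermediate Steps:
$n = 0$
$r{\left(Q \right)} = Q^{2} \left(1 + Q\right)$ ($r{\left(Q \right)} = Q \left(1 + Q\right) Q = Q^{2} \left(1 + Q\right)$)
$m{\left(V \right)} = 3 - V$ ($m{\left(V \right)} = 3 + \left(0 - V\right) = 3 - V$)
$R{\left(F \right)} = 2 F \left(F + F^{2} \left(1 + F\right)\right)$ ($R{\left(F \right)} = \left(F + F\right) \left(F + F^{2} \left(1 + F\right)\right) = 2 F \left(F + F^{2} \left(1 + F\right)\right)$)
$39 m{\left(-4 \right)} R{\left(-3 \right)} = 39 \left(3 - -4\right) 2 \left(-3\right)^{2} \left(1 - 3 \left(1 - 3\right)\right) = 39 \left(3 + 4\right) 2 \cdot 9 \left(1 - -6\right) = 39 \cdot 7 \cdot 2 \cdot 9 \left(1 + 6\right) = 273 \cdot 2 \cdot 9 \cdot 7 = 273 \cdot 126 = 34398$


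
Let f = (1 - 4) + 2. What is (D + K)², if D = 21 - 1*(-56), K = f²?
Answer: 6084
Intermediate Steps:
f = -1 (f = -3 + 2 = -1)
K = 1 (K = (-1)² = 1)
D = 77 (D = 21 + 56 = 77)
(D + K)² = (77 + 1)² = 78² = 6084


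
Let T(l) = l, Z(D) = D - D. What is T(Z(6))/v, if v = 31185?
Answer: 0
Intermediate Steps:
Z(D) = 0
T(Z(6))/v = 0/31185 = 0*(1/31185) = 0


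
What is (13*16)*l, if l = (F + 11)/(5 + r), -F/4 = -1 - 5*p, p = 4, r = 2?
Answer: 19760/7 ≈ 2822.9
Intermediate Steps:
F = 84 (F = -4*(-1 - 5*4) = -4*(-1 - 20) = -4*(-21) = 84)
l = 95/7 (l = (84 + 11)/(5 + 2) = 95/7 ≈ 13.571)
(13*16)*l = (13*16)*(95/7) = 208*(95/7) = 19760/7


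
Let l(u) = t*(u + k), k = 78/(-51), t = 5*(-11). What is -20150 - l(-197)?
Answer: -528175/17 ≈ -31069.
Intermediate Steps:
t = -55
k = -26/17 (k = 78*(-1/51) = -26/17 ≈ -1.5294)
l(u) = 1430/17 - 55*u (l(u) = -55*(u - 26/17) = -55*(-26/17 + u) = 1430/17 - 55*u)
-20150 - l(-197) = -20150 - (1430/17 - 55*(-197)) = -20150 - (1430/17 + 10835) = -20150 - 1*185625/17 = -20150 - 185625/17 = -528175/17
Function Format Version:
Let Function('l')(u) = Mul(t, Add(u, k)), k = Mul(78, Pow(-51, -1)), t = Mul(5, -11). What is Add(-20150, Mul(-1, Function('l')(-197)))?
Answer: Rational(-528175, 17) ≈ -31069.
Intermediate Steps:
t = -55
k = Rational(-26, 17) (k = Mul(78, Rational(-1, 51)) = Rational(-26, 17) ≈ -1.5294)
Function('l')(u) = Add(Rational(1430, 17), Mul(-55, u)) (Function('l')(u) = Mul(-55, Add(u, Rational(-26, 17))) = Mul(-55, Add(Rational(-26, 17), u)) = Add(Rational(1430, 17), Mul(-55, u)))
Add(-20150, Mul(-1, Function('l')(-197))) = Add(-20150, Mul(-1, Add(Rational(1430, 17), Mul(-55, -197)))) = Add(-20150, Mul(-1, Add(Rational(1430, 17), 10835))) = Add(-20150, Mul(-1, Rational(185625, 17))) = Add(-20150, Rational(-185625, 17)) = Rational(-528175, 17)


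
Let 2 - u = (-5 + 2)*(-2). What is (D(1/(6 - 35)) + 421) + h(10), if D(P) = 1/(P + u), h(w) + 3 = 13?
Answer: 50398/117 ≈ 430.75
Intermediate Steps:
h(w) = 10 (h(w) = -3 + 13 = 10)
u = -4 (u = 2 - (-5 + 2)*(-2) = 2 - (-3)*(-2) = 2 - 1*6 = 2 - 6 = -4)
D(P) = 1/(-4 + P) (D(P) = 1/(P - 4) = 1/(-4 + P))
(D(1/(6 - 35)) + 421) + h(10) = (1/(-4 + 1/(6 - 35)) + 421) + 10 = (1/(-4 + 1/(-29)) + 421) + 10 = (1/(-4 - 1/29) + 421) + 10 = (1/(-117/29) + 421) + 10 = (-29/117 + 421) + 10 = 49228/117 + 10 = 50398/117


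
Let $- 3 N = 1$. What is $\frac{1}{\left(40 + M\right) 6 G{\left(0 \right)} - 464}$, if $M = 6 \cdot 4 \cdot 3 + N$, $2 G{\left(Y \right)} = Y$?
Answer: $- \frac{1}{464} \approx -0.0021552$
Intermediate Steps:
$N = - \frac{1}{3}$ ($N = \left(- \frac{1}{3}\right) 1 = - \frac{1}{3} \approx -0.33333$)
$G{\left(Y \right)} = \frac{Y}{2}$
$M = \frac{215}{3}$ ($M = 6 \cdot 4 \cdot 3 - \frac{1}{3} = 24 \cdot 3 - \frac{1}{3} = 72 - \frac{1}{3} = \frac{215}{3} \approx 71.667$)
$\frac{1}{\left(40 + M\right) 6 G{\left(0 \right)} - 464} = \frac{1}{\left(40 + \frac{215}{3}\right) 6 \cdot \frac{1}{2} \cdot 0 - 464} = \frac{1}{\frac{335 \cdot 6 \cdot 0}{3} - 464} = \frac{1}{\frac{335}{3} \cdot 0 - 464} = \frac{1}{0 - 464} = \frac{1}{-464} = - \frac{1}{464}$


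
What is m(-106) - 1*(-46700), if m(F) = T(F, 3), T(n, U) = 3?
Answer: 46703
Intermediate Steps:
m(F) = 3
m(-106) - 1*(-46700) = 3 - 1*(-46700) = 3 + 46700 = 46703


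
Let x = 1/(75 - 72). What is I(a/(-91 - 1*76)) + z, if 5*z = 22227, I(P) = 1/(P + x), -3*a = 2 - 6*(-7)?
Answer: 4692402/1055 ≈ 4447.8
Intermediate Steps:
x = ⅓ (x = 1/3 = ⅓ ≈ 0.33333)
a = -44/3 (a = -(2 - 6*(-7))/3 = -(2 + 42)/3 = -⅓*44 = -44/3 ≈ -14.667)
I(P) = 1/(⅓ + P) (I(P) = 1/(P + ⅓) = 1/(⅓ + P))
z = 22227/5 (z = (⅕)*22227 = 22227/5 ≈ 4445.4)
I(a/(-91 - 1*76)) + z = 3/(1 + 3*(-44/(3*(-91 - 1*76)))) + 22227/5 = 3/(1 + 3*(-44/(3*(-91 - 76)))) + 22227/5 = 3/(1 + 3*(-44/3/(-167))) + 22227/5 = 3/(1 + 3*(-44/3*(-1/167))) + 22227/5 = 3/(1 + 3*(44/501)) + 22227/5 = 3/(1 + 44/167) + 22227/5 = 3/(211/167) + 22227/5 = 3*(167/211) + 22227/5 = 501/211 + 22227/5 = 4692402/1055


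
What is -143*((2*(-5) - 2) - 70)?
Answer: 11726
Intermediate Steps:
-143*((2*(-5) - 2) - 70) = -143*((-10 - 2) - 70) = -143*(-12 - 70) = -143*(-82) = 11726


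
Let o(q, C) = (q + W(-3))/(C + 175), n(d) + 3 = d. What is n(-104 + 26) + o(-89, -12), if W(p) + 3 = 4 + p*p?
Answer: -13282/163 ≈ -81.485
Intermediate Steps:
W(p) = 1 + p² (W(p) = -3 + (4 + p*p) = -3 + (4 + p²) = 1 + p²)
n(d) = -3 + d
o(q, C) = (10 + q)/(175 + C) (o(q, C) = (q + (1 + (-3)²))/(C + 175) = (q + (1 + 9))/(175 + C) = (q + 10)/(175 + C) = (10 + q)/(175 + C))
n(-104 + 26) + o(-89, -12) = (-3 + (-104 + 26)) + (10 - 89)/(175 - 12) = (-3 - 78) - 79/163 = -81 + (1/163)*(-79) = -81 - 79/163 = -13282/163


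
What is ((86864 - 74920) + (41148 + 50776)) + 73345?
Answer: 177213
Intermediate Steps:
((86864 - 74920) + (41148 + 50776)) + 73345 = (11944 + 91924) + 73345 = 103868 + 73345 = 177213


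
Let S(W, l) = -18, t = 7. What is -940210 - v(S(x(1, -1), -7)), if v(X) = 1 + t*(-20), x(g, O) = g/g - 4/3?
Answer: -940071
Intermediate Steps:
x(g, O) = -1/3 (x(g, O) = 1 - 4*1/3 = 1 - 4/3 = -1/3)
v(X) = -139 (v(X) = 1 + 7*(-20) = 1 - 140 = -139)
-940210 - v(S(x(1, -1), -7)) = -940210 - 1*(-139) = -940210 + 139 = -940071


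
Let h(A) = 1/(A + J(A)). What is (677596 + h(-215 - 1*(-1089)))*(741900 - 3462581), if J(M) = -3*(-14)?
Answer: -1688666670315097/916 ≈ -1.8435e+12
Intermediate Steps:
J(M) = 42
h(A) = 1/(42 + A) (h(A) = 1/(A + 42) = 1/(42 + A))
(677596 + h(-215 - 1*(-1089)))*(741900 - 3462581) = (677596 + 1/(42 + (-215 - 1*(-1089))))*(741900 - 3462581) = (677596 + 1/(42 + (-215 + 1089)))*(-2720681) = (677596 + 1/(42 + 874))*(-2720681) = (677596 + 1/916)*(-2720681) = (620677937/916)*(-2720681) = -1688666670315097/916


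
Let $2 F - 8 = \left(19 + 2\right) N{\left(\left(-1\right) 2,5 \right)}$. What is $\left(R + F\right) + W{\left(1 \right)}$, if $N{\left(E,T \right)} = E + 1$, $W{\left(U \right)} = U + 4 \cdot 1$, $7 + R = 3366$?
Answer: $\frac{6715}{2} \approx 3357.5$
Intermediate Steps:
$R = 3359$ ($R = -7 + 3366 = 3359$)
$W{\left(U \right)} = 4 + U$ ($W{\left(U \right)} = U + 4 = 4 + U$)
$N{\left(E,T \right)} = 1 + E$
$F = - \frac{13}{2}$ ($F = 4 + \frac{\left(19 + 2\right) \left(1 - 2\right)}{2} = 4 + \frac{21 \left(1 - 2\right)}{2} = 4 + \frac{21 \left(-1\right)}{2} = 4 + \frac{1}{2} \left(-21\right) = 4 - \frac{21}{2} = - \frac{13}{2} \approx -6.5$)
$\left(R + F\right) + W{\left(1 \right)} = \left(3359 - \frac{13}{2}\right) + \left(4 + 1\right) = \frac{6705}{2} + 5 = \frac{6715}{2}$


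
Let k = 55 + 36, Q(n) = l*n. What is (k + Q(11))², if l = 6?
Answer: 24649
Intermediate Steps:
Q(n) = 6*n
k = 91
(k + Q(11))² = (91 + 6*11)² = (91 + 66)² = 157² = 24649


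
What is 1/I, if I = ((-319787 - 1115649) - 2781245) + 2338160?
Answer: -1/1878521 ≈ -5.3233e-7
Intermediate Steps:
I = -1878521 (I = (-1435436 - 2781245) + 2338160 = -4216681 + 2338160 = -1878521)
1/I = 1/(-1878521) = -1/1878521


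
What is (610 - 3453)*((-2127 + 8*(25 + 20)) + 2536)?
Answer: -2186267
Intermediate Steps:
(610 - 3453)*((-2127 + 8*(25 + 20)) + 2536) = -2843*((-2127 + 8*45) + 2536) = -2843*((-2127 + 360) + 2536) = -2843*(-1767 + 2536) = -2843*769 = -2186267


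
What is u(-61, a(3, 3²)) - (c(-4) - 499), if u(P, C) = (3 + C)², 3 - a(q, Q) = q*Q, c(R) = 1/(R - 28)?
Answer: 30081/32 ≈ 940.03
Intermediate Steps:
c(R) = 1/(-28 + R)
a(q, Q) = 3 - Q*q (a(q, Q) = 3 - q*Q = 3 - Q*q)
u(-61, a(3, 3²)) - (c(-4) - 499) = (3 + (3 - 1*3²*3))² - (1/(-28 - 4) - 499) = (3 + (3 - 1*9*3))² - (1/(-32) - 499) = (3 + (3 - 27))² - (-1/32 - 499) = (3 - 24)² - 1*(-15969/32) = (-21)² + 15969/32 = 441 + 15969/32 = 30081/32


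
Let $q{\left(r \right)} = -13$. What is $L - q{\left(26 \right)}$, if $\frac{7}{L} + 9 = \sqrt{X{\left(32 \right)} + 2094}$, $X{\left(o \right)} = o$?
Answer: $\frac{26648}{2045} + \frac{7 \sqrt{2126}}{2045} \approx 13.189$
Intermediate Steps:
$L = \frac{7}{-9 + \sqrt{2126}}$ ($L = \frac{7}{-9 + \sqrt{32 + 2094}} = \frac{7}{-9 + \sqrt{2126}} \approx 0.18864$)
$L - q{\left(26 \right)} = \left(\frac{63}{2045} + \frac{7 \sqrt{2126}}{2045}\right) - -13 = \left(\frac{63}{2045} + \frac{7 \sqrt{2126}}{2045}\right) + 13 = \frac{26648}{2045} + \frac{7 \sqrt{2126}}{2045}$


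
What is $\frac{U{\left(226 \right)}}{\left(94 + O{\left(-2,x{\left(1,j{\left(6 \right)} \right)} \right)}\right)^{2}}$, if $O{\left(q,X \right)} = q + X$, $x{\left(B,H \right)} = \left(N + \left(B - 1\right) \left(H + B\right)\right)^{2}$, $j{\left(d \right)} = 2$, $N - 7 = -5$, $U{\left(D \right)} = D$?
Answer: $\frac{113}{4608} \approx 0.024523$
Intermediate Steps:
$N = 2$ ($N = 7 - 5 = 2$)
$x{\left(B,H \right)} = \left(2 + \left(-1 + B\right) \left(B + H\right)\right)^{2}$ ($x{\left(B,H \right)} = \left(2 + \left(B - 1\right) \left(H + B\right)\right)^{2} = \left(2 + \left(-1 + B\right) \left(B + H\right)\right)^{2}$)
$O{\left(q,X \right)} = X + q$
$\frac{U{\left(226 \right)}}{\left(94 + O{\left(-2,x{\left(1,j{\left(6 \right)} \right)} \right)}\right)^{2}} = \frac{226}{\left(94 - \left(2 - \left(2 + 1^{2} - 1 - 2 + 1 \cdot 2\right)^{2}\right)\right)^{2}} = \frac{226}{\left(94 - \left(2 - \left(2 + 1 - 1 - 2 + 2\right)^{2}\right)\right)^{2}} = \frac{226}{\left(94 - \left(2 - 2^{2}\right)\right)^{2}} = \frac{226}{\left(94 + \left(4 - 2\right)\right)^{2}} = \frac{226}{\left(94 + 2\right)^{2}} = \frac{226}{96^{2}} = \frac{226}{9216} = 226 \cdot \frac{1}{9216} = \frac{113}{4608}$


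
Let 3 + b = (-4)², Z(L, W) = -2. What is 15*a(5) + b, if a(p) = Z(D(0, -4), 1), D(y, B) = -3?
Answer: -17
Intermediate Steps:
a(p) = -2
b = 13 (b = -3 + (-4)² = -3 + 16 = 13)
15*a(5) + b = 15*(-2) + 13 = -30 + 13 = -17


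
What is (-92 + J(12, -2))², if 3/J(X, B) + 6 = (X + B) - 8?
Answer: 137641/16 ≈ 8602.6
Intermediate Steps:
J(X, B) = 3/(-14 + B + X) (J(X, B) = 3/(-6 + ((X + B) - 8)) = 3/(-6 + ((B + X) - 8)) = 3/(-6 + (-8 + B + X)) = 3/(-14 + B + X))
(-92 + J(12, -2))² = (-92 + 3/(-14 - 2 + 12))² = (-92 + 3/(-4))² = (-92 + 3*(-¼))² = (-92 - ¾)² = (-371/4)² = 137641/16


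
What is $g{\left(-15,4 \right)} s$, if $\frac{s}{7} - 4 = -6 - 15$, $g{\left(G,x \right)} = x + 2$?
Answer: $-714$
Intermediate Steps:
$g{\left(G,x \right)} = 2 + x$
$s = -119$ ($s = 28 + 7 \left(-6 - 15\right) = 28 + 7 \left(-21\right) = 28 - 147 = -119$)
$g{\left(-15,4 \right)} s = \left(2 + 4\right) \left(-119\right) = 6 \left(-119\right) = -714$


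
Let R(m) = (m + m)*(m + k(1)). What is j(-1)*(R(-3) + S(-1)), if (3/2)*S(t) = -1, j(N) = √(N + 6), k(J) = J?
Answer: 34*√5/3 ≈ 25.342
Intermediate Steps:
j(N) = √(6 + N)
S(t) = -⅔ (S(t) = (⅔)*(-1) = -⅔)
R(m) = 2*m*(1 + m) (R(m) = (m + m)*(m + 1) = (2*m)*(1 + m) = 2*m*(1 + m))
j(-1)*(R(-3) + S(-1)) = √(6 - 1)*(2*(-3)*(1 - 3) - ⅔) = √5*(2*(-3)*(-2) - ⅔) = √5*(12 - ⅔) = √5*(34/3) = 34*√5/3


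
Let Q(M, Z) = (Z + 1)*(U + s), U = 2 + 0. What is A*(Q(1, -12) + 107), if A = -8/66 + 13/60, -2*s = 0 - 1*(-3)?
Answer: 4263/440 ≈ 9.6886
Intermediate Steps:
U = 2
s = -3/2 (s = -(0 - 1*(-3))/2 = -(0 + 3)/2 = -1/2*3 = -3/2 ≈ -1.5000)
Q(M, Z) = 1/2 + Z/2 (Q(M, Z) = (Z + 1)*(2 - 3/2) = (1 + Z)*(1/2) = 1/2 + Z/2)
A = 21/220 (A = -8*1/66 + 13*(1/60) = -4/33 + 13/60 = 21/220 ≈ 0.095455)
A*(Q(1, -12) + 107) = 21*((1/2 + (1/2)*(-12)) + 107)/220 = 21*((1/2 - 6) + 107)/220 = 21*(-11/2 + 107)/220 = (21/220)*(203/2) = 4263/440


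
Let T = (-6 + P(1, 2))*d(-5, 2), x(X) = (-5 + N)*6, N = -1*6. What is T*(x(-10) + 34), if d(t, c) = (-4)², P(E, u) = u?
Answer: 2048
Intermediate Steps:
d(t, c) = 16
N = -6
x(X) = -66 (x(X) = (-5 - 6)*6 = -11*6 = -66)
T = -64 (T = (-6 + 2)*16 = -4*16 = -64)
T*(x(-10) + 34) = -64*(-66 + 34) = -64*(-32) = 2048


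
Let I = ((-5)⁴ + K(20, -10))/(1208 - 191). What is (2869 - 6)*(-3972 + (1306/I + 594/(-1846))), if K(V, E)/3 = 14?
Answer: -3491696777415/615641 ≈ -5.6716e+6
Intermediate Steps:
K(V, E) = 42 (K(V, E) = 3*14 = 42)
I = 667/1017 (I = ((-5)⁴ + 42)/(1208 - 191) = (625 + 42)/1017 = 667*(1/1017) = 667/1017 ≈ 0.65585)
(2869 - 6)*(-3972 + (1306/I + 594/(-1846))) = (2869 - 6)*(-3972 + (1306/(667/1017) + 594/(-1846))) = 2863*(-3972 + (1306*(1017/667) + 594*(-1/1846))) = 2863*(-3972 + (1328202/667 - 297/923)) = 2863*(-3972 + 1225732347/615641) = 2863*(-1219593705/615641) = -3491696777415/615641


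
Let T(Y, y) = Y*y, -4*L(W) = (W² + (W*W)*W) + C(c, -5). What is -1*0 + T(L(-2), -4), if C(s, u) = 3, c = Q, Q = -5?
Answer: -1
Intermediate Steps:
c = -5
L(W) = -¾ - W²/4 - W³/4 (L(W) = -((W² + (W*W)*W) + 3)/4 = -((W² + W²*W) + 3)/4 = -((W² + W³) + 3)/4 = -(3 + W² + W³)/4 = -¾ - W²/4 - W³/4)
-1*0 + T(L(-2), -4) = -1*0 + (-¾ - ¼*(-2)² - ¼*(-2)³)*(-4) = 0 + (-¾ - ¼*4 - ¼*(-8))*(-4) = 0 + (-¾ - 1 + 2)*(-4) = 0 + (¼)*(-4) = 0 - 1 = -1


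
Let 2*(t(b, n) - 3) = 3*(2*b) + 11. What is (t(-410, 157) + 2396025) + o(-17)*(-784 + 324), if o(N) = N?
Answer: 4805247/2 ≈ 2.4026e+6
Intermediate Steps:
t(b, n) = 17/2 + 3*b (t(b, n) = 3 + (3*(2*b) + 11)/2 = 3 + (6*b + 11)/2 = 3 + (11 + 6*b)/2 = 3 + (11/2 + 3*b) = 17/2 + 3*b)
(t(-410, 157) + 2396025) + o(-17)*(-784 + 324) = ((17/2 + 3*(-410)) + 2396025) - 17*(-784 + 324) = ((17/2 - 1230) + 2396025) - 17*(-460) = (-2443/2 + 2396025) + 7820 = 4789607/2 + 7820 = 4805247/2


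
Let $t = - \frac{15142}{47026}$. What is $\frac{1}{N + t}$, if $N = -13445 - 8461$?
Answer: $- \frac{23513}{515083349} \approx -4.5649 \cdot 10^{-5}$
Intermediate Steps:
$N = -21906$
$t = - \frac{7571}{23513}$ ($t = \left(-15142\right) \frac{1}{47026} = - \frac{7571}{23513} \approx -0.32199$)
$\frac{1}{N + t} = \frac{1}{-21906 - \frac{7571}{23513}} = \frac{1}{- \frac{515083349}{23513}} = - \frac{23513}{515083349}$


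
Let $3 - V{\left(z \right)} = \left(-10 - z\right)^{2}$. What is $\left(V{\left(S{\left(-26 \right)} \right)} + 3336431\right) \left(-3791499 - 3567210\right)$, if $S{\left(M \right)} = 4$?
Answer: $-24550404596742$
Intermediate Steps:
$V{\left(z \right)} = 3 - \left(-10 - z\right)^{2}$
$\left(V{\left(S{\left(-26 \right)} \right)} + 3336431\right) \left(-3791499 - 3567210\right) = \left(\left(3 - \left(10 + 4\right)^{2}\right) + 3336431\right) \left(-3791499 - 3567210\right) = \left(\left(3 - 14^{2}\right) + 3336431\right) \left(-7358709\right) = \left(\left(3 - 196\right) + 3336431\right) \left(-7358709\right) = \left(-193 + 3336431\right) \left(-7358709\right) = 3336238 \left(-7358709\right) = -24550404596742$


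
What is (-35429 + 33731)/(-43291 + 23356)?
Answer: 566/6645 ≈ 0.085177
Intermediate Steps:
(-35429 + 33731)/(-43291 + 23356) = -1698/(-19935) = -1698*(-1/19935) = 566/6645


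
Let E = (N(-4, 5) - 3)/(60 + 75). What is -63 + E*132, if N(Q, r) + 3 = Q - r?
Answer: -233/3 ≈ -77.667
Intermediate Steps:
N(Q, r) = -3 + Q - r (N(Q, r) = -3 + (Q - r) = -3 + Q - r)
E = -⅑ (E = ((-3 - 4 - 1*5) - 3)/(60 + 75) = ((-3 - 4 - 5) - 3)/135 = (-12 - 3)*(1/135) = -15*1/135 = -⅑ ≈ -0.11111)
-63 + E*132 = -63 - ⅑*132 = -63 - 44/3 = -233/3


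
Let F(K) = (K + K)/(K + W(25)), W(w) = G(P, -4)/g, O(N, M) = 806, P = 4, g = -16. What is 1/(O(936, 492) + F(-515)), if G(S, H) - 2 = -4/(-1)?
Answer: 4123/3331378 ≈ 0.0012376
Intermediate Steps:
G(S, H) = 6 (G(S, H) = 2 - 4/(-1) = 2 - 4*(-1) = 2 + 4 = 6)
W(w) = -3/8 (W(w) = 6/(-16) = 6*(-1/16) = -3/8)
F(K) = 2*K/(-3/8 + K) (F(K) = (K + K)/(K - 3/8) = (2*K)/(-3/8 + K) = 2*K/(-3/8 + K))
1/(O(936, 492) + F(-515)) = 1/(806 + 16*(-515)/(-3 + 8*(-515))) = 1/(806 + 16*(-515)/(-3 - 4120)) = 1/(806 + 16*(-515)/(-4123)) = 1/(806 + 16*(-515)*(-1/4123)) = 1/(806 + 8240/4123) = 1/(3331378/4123) = 4123/3331378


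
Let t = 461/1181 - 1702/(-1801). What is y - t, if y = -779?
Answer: -1659758522/2126981 ≈ -780.33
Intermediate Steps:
t = 2840323/2126981 (t = 461*(1/1181) - 1702*(-1/1801) = 461/1181 + 1702/1801 = 2840323/2126981 ≈ 1.3354)
y - t = -779 - 1*2840323/2126981 = -779 - 2840323/2126981 = -1659758522/2126981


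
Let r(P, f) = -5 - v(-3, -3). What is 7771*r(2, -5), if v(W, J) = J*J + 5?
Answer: -147649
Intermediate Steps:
v(W, J) = 5 + J² (v(W, J) = J² + 5 = 5 + J²)
r(P, f) = -19 (r(P, f) = -5 - (5 + (-3)²) = -5 - (5 + 9) = -5 - 1*14 = -5 - 14 = -19)
7771*r(2, -5) = 7771*(-19) = -147649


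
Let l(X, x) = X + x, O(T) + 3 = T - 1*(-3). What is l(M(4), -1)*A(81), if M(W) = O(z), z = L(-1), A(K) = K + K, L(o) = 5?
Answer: 648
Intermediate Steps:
A(K) = 2*K
z = 5
O(T) = T (O(T) = -3 + (T - 1*(-3)) = -3 + (T + 3) = -3 + (3 + T) = T)
M(W) = 5
l(M(4), -1)*A(81) = (5 - 1)*(2*81) = 4*162 = 648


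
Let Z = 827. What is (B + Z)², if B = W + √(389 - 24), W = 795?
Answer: (1622 + √365)² ≈ 2.6932e+6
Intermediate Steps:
B = 795 + √365 (B = 795 + √(389 - 24) = 795 + √365 ≈ 814.11)
(B + Z)² = ((795 + √365) + 827)² = (1622 + √365)²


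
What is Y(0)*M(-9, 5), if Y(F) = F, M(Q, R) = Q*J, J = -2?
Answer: 0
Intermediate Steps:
M(Q, R) = -2*Q (M(Q, R) = Q*(-2) = -2*Q)
Y(0)*M(-9, 5) = 0*(-2*(-9)) = 0*18 = 0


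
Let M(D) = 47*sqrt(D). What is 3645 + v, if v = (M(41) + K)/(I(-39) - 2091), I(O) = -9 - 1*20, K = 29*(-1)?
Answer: 7727429/2120 - 47*sqrt(41)/2120 ≈ 3644.9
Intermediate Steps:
K = -29
I(O) = -29 (I(O) = -9 - 20 = -29)
v = 29/2120 - 47*sqrt(41)/2120 (v = (47*sqrt(41) - 29)/(-29 - 2091) = (-29 + 47*sqrt(41))/(-2120) = (-29 + 47*sqrt(41))*(-1/2120) = 29/2120 - 47*sqrt(41)/2120 ≈ -0.12828)
3645 + v = 3645 + (29/2120 - 47*sqrt(41)/2120) = 7727429/2120 - 47*sqrt(41)/2120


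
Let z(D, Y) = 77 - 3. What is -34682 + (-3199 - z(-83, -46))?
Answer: -37955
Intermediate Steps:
z(D, Y) = 74
-34682 + (-3199 - z(-83, -46)) = -34682 + (-3199 - 1*74) = -34682 + (-3199 - 74) = -34682 - 3273 = -37955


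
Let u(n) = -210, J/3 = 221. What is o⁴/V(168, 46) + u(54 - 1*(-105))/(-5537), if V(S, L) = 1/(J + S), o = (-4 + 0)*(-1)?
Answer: 168274206/791 ≈ 2.1274e+5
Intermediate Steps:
J = 663 (J = 3*221 = 663)
o = 4 (o = -4*(-1) = 4)
V(S, L) = 1/(663 + S)
o⁴/V(168, 46) + u(54 - 1*(-105))/(-5537) = 4⁴/(1/(663 + 168)) - 210/(-5537) = 256/(1/831) - 210*(-1/5537) = 256/(1/831) + 30/791 = 256*831 + 30/791 = 212736 + 30/791 = 168274206/791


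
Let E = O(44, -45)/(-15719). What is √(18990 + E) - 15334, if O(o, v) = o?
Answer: -15334 + √38778352874/1429 ≈ -15196.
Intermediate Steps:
E = -4/1429 (E = 44/(-15719) = 44*(-1/15719) = -4/1429 ≈ -0.0027992)
√(18990 + E) - 15334 = √(18990 - 4/1429) - 15334 = √(27136706/1429) - 15334 = √38778352874/1429 - 15334 = -15334 + √38778352874/1429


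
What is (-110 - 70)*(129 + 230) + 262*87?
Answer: -41826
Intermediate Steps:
(-110 - 70)*(129 + 230) + 262*87 = -180*359 + 22794 = -64620 + 22794 = -41826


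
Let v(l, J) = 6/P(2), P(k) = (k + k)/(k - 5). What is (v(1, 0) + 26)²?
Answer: 1849/4 ≈ 462.25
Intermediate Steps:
P(k) = 2*k/(-5 + k) (P(k) = (2*k)/(-5 + k) = 2*k/(-5 + k))
v(l, J) = -9/2 (v(l, J) = 6/((2*2/(-5 + 2))) = 6/((2*2/(-3))) = 6/((2*2*(-⅓))) = 6/(-4/3) = 6*(-¾) = -9/2)
(v(1, 0) + 26)² = (-9/2 + 26)² = (43/2)² = 1849/4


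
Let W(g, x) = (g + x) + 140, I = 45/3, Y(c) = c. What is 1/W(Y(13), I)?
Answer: 1/168 ≈ 0.0059524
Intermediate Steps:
I = 15 (I = 45*(⅓) = 15)
W(g, x) = 140 + g + x
1/W(Y(13), I) = 1/(140 + 13 + 15) = 1/168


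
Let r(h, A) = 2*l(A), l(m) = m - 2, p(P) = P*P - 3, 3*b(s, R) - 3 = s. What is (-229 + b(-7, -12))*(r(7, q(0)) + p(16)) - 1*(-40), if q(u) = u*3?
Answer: -57313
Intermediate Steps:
b(s, R) = 1 + s/3
q(u) = 3*u
p(P) = -3 + P**2 (p(P) = P**2 - 3 = -3 + P**2)
l(m) = -2 + m
r(h, A) = -4 + 2*A (r(h, A) = 2*(-2 + A) = -4 + 2*A)
(-229 + b(-7, -12))*(r(7, q(0)) + p(16)) - 1*(-40) = (-229 + (1 + (1/3)*(-7)))*((-4 + 2*(3*0)) + (-3 + 16**2)) - 1*(-40) = (-229 + (1 - 7/3))*((-4 + 2*0) + (-3 + 256)) + 40 = (-229 - 4/3)*((-4 + 0) + 253) + 40 = -691*(-4 + 253)/3 + 40 = -691/3*249 + 40 = -57353 + 40 = -57313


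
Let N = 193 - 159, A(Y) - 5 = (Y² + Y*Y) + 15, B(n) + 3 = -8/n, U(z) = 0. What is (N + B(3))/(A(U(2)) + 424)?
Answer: 85/1332 ≈ 0.063814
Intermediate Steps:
B(n) = -3 - 8/n
A(Y) = 20 + 2*Y² (A(Y) = 5 + ((Y² + Y*Y) + 15) = 5 + ((Y² + Y²) + 15) = 5 + (2*Y² + 15) = 5 + (15 + 2*Y²) = 20 + 2*Y²)
N = 34
(N + B(3))/(A(U(2)) + 424) = (34 + (-3 - 8/3))/((20 + 2*0²) + 424) = (34 + (-3 - 8*⅓))/((20 + 2*0) + 424) = (34 + (-3 - 8/3))/((20 + 0) + 424) = (34 - 17/3)/(20 + 424) = (85/3)/444 = (85/3)*(1/444) = 85/1332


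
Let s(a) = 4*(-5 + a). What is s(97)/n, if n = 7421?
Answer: 368/7421 ≈ 0.049589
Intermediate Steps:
s(a) = -20 + 4*a
s(97)/n = (-20 + 4*97)/7421 = (-20 + 388)*(1/7421) = 368*(1/7421) = 368/7421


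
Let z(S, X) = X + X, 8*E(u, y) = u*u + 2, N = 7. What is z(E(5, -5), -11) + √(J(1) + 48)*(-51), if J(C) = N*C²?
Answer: -22 - 51*√55 ≈ -400.23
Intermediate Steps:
E(u, y) = ¼ + u²/8 (E(u, y) = (u*u + 2)/8 = (u² + 2)/8 = (2 + u²)/8 = ¼ + u²/8)
z(S, X) = 2*X
J(C) = 7*C²
z(E(5, -5), -11) + √(J(1) + 48)*(-51) = 2*(-11) + √(7*1² + 48)*(-51) = -22 + √(7*1 + 48)*(-51) = -22 + √(7 + 48)*(-51) = -22 + √55*(-51) = -22 - 51*√55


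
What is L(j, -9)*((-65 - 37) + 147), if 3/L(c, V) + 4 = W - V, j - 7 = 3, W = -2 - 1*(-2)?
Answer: 27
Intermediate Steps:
W = 0 (W = -2 + 2 = 0)
j = 10 (j = 7 + 3 = 10)
L(c, V) = 3/(-4 - V) (L(c, V) = 3/(-4 + (0 - V)) = 3/(-4 - V))
L(j, -9)*((-65 - 37) + 147) = (-3/(4 - 9))*((-65 - 37) + 147) = (-3/(-5))*(-102 + 147) = -3*(-⅕)*45 = (⅗)*45 = 27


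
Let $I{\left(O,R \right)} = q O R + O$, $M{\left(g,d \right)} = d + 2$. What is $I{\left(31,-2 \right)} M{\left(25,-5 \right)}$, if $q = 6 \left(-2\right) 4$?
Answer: $-9021$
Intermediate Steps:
$M{\left(g,d \right)} = 2 + d$
$q = -48$ ($q = \left(-12\right) 4 = -48$)
$I{\left(O,R \right)} = O - 48 O R$ ($I{\left(O,R \right)} = - 48 O R + O = O - 48 O R$)
$I{\left(31,-2 \right)} M{\left(25,-5 \right)} = 31 \left(1 - -96\right) \left(2 - 5\right) = 31 \left(1 + 96\right) \left(-3\right) = 31 \cdot 97 \left(-3\right) = 3007 \left(-3\right) = -9021$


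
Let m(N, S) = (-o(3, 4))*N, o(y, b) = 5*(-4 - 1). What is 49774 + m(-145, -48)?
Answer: 46149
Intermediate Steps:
o(y, b) = -25 (o(y, b) = 5*(-5) = -25)
m(N, S) = 25*N (m(N, S) = (-1*(-25))*N = 25*N)
49774 + m(-145, -48) = 49774 + 25*(-145) = 49774 - 3625 = 46149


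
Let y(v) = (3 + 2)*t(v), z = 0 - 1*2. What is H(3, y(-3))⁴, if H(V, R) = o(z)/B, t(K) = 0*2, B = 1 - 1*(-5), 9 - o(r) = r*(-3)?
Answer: 1/16 ≈ 0.062500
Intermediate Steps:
z = -2 (z = 0 - 2 = -2)
o(r) = 9 + 3*r (o(r) = 9 - r*(-3) = 9 - (-3)*r = 9 + 3*r)
B = 6 (B = 1 + 5 = 6)
t(K) = 0
y(v) = 0 (y(v) = (3 + 2)*0 = 5*0 = 0)
H(V, R) = ½ (H(V, R) = (9 + 3*(-2))/6 = (9 - 6)*(⅙) = 3*(⅙) = ½)
H(3, y(-3))⁴ = (½)⁴ = 1/16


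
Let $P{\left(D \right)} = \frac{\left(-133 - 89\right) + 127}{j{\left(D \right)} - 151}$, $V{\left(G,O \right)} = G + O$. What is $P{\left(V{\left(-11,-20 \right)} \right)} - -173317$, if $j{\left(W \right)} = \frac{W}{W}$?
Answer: $\frac{5199529}{30} \approx 1.7332 \cdot 10^{5}$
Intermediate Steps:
$j{\left(W \right)} = 1$
$P{\left(D \right)} = \frac{19}{30}$ ($P{\left(D \right)} = \frac{\left(-133 - 89\right) + 127}{1 - 151} = \frac{\left(-133 - 89\right) + 127}{-150} = \left(-222 + 127\right) \left(- \frac{1}{150}\right) = \left(-95\right) \left(- \frac{1}{150}\right) = \frac{19}{30}$)
$P{\left(V{\left(-11,-20 \right)} \right)} - -173317 = \frac{19}{30} - -173317 = \frac{19}{30} + 173317 = \frac{5199529}{30}$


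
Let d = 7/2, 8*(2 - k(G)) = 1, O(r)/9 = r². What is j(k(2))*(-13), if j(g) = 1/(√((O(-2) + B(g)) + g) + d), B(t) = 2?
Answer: 28/17 - 2*√638/17 ≈ -1.3245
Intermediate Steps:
O(r) = 9*r²
k(G) = 15/8 (k(G) = 2 - ⅛*1 = 2 - ⅛ = 15/8)
d = 7/2 (d = 7*(½) = 7/2 ≈ 3.5000)
j(g) = 1/(7/2 + √(38 + g)) (j(g) = 1/(√((9*(-2)² + 2) + g) + 7/2) = 1/(√((9*4 + 2) + g) + 7/2) = 1/(√((36 + 2) + g) + 7/2) = 1/(√(38 + g) + 7/2) = 1/(7/2 + √(38 + g)))
j(k(2))*(-13) = (2/(7 + 2*√(38 + 15/8)))*(-13) = (2/(7 + 2*√(319/8)))*(-13) = (2/(7 + 2*(√638/4)))*(-13) = (2/(7 + √638/2))*(-13) = -26/(7 + √638/2)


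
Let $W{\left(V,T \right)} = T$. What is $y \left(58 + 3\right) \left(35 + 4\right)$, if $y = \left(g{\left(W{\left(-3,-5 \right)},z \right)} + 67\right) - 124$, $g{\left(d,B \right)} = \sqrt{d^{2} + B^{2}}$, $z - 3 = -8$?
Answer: $-135603 + 11895 \sqrt{2} \approx -1.1878 \cdot 10^{5}$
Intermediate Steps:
$z = -5$ ($z = 3 - 8 = -5$)
$g{\left(d,B \right)} = \sqrt{B^{2} + d^{2}}$
$y = -57 + 5 \sqrt{2}$ ($y = \left(\sqrt{\left(-5\right)^{2} + \left(-5\right)^{2}} + 67\right) - 124 = \left(\sqrt{25 + 25} + 67\right) - 124 = \left(\sqrt{50} + 67\right) - 124 = \left(5 \sqrt{2} + 67\right) - 124 = \left(67 + 5 \sqrt{2}\right) - 124 = -57 + 5 \sqrt{2} \approx -49.929$)
$y \left(58 + 3\right) \left(35 + 4\right) = \left(-57 + 5 \sqrt{2}\right) \left(58 + 3\right) \left(35 + 4\right) = \left(-57 + 5 \sqrt{2}\right) 61 \cdot 39 = \left(-57 + 5 \sqrt{2}\right) 2379 = -135603 + 11895 \sqrt{2}$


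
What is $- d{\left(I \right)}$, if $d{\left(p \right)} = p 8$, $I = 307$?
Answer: $-2456$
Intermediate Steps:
$d{\left(p \right)} = 8 p$
$- d{\left(I \right)} = - 8 \cdot 307 = \left(-1\right) 2456 = -2456$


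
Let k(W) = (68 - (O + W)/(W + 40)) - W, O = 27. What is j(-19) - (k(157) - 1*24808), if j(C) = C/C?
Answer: 4905090/197 ≈ 24899.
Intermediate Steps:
j(C) = 1
k(W) = 68 - W - (27 + W)/(40 + W) (k(W) = (68 - (27 + W)/(W + 40)) - W = (68 - (27 + W)/(40 + W)) - W = 68 - W - (27 + W)/(40 + W))
j(-19) - (k(157) - 1*24808) = 1 - ((2693 - 1*157² + 27*157)/(40 + 157) - 1*24808) = 1 - ((2693 - 1*24649 + 4239)/197 - 24808) = 1 - ((2693 - 24649 + 4239)/197 - 24808) = 1 - ((1/197)*(-17717) - 24808) = 1 - (-17717/197 - 24808) = 1 - 1*(-4904893/197) = 1 + 4904893/197 = 4905090/197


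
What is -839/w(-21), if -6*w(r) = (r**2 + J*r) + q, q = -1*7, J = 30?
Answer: -2517/98 ≈ -25.684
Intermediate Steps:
q = -7
w(r) = 7/6 - 5*r - r**2/6 (w(r) = -((r**2 + 30*r) - 7)/6 = -(-7 + r**2 + 30*r)/6 = 7/6 - 5*r - r**2/6)
-839/w(-21) = -839/(7/6 - 5*(-21) - 1/6*(-21)**2) = -839/(7/6 + 105 - 1/6*441) = -839/(7/6 + 105 - 147/2) = -839/98/3 = -839*3/98 = -2517/98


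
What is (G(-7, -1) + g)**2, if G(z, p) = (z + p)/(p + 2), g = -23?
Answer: 961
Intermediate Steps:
G(z, p) = (p + z)/(2 + p)
(G(-7, -1) + g)**2 = ((-1 - 7)/(2 - 1) - 23)**2 = (-8/1 - 23)**2 = (1*(-8) - 23)**2 = (-8 - 23)**2 = (-31)**2 = 961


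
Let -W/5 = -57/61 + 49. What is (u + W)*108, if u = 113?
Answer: -838836/61 ≈ -13751.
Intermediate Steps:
W = -14660/61 (W = -5*(-57/61 + 49) = -5*2932/61 = -14660/61 ≈ -240.33)
(u + W)*108 = (113 - 14660/61)*108 = -7767/61*108 = -838836/61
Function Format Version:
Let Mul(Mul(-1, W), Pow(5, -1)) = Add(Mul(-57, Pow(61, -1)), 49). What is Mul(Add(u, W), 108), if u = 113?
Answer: Rational(-838836, 61) ≈ -13751.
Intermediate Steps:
W = Rational(-14660, 61) (W = Mul(-5, Add(Mul(-57, Pow(61, -1)), 49)) = Mul(-5, Add(Mul(-57, Rational(1, 61)), 49)) = Mul(-5, Add(Rational(-57, 61), 49)) = Mul(-5, Rational(2932, 61)) = Rational(-14660, 61) ≈ -240.33)
Mul(Add(u, W), 108) = Mul(Add(113, Rational(-14660, 61)), 108) = Mul(Rational(-7767, 61), 108) = Rational(-838836, 61)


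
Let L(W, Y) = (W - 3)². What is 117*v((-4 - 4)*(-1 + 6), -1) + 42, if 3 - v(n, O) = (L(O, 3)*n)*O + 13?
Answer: -76008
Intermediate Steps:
L(W, Y) = (-3 + W)²
v(n, O) = -10 - O*n*(-3 + O)² (v(n, O) = 3 - (((-3 + O)²*n)*O + 13) = 3 - ((n*(-3 + O)²)*O + 13) = 3 - (O*n*(-3 + O)² + 13) = 3 - (13 + O*n*(-3 + O)²) = 3 + (-13 - O*n*(-3 + O)²) = -10 - O*n*(-3 + O)²)
117*v((-4 - 4)*(-1 + 6), -1) + 42 = 117*(-10 - 1*(-1)*(-4 - 4)*(-1 + 6)*(-3 - 1)²) + 42 = 117*(-10 - 1*(-1)*(-8*5)*(-4)²) + 42 = 117*(-10 - 1*(-1)*(-40)*16) + 42 = 117*(-10 - 640) + 42 = 117*(-650) + 42 = -76050 + 42 = -76008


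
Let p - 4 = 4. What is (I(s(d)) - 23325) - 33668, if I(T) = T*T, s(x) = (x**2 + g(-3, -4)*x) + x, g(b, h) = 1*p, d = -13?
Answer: -54289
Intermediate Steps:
p = 8 (p = 4 + 4 = 8)
g(b, h) = 8 (g(b, h) = 1*8 = 8)
s(x) = x**2 + 9*x (s(x) = (x**2 + 8*x) + x = x**2 + 9*x)
I(T) = T**2
(I(s(d)) - 23325) - 33668 = ((-13*(9 - 13))**2 - 23325) - 33668 = ((-13*(-4))**2 - 23325) - 33668 = (52**2 - 23325) - 33668 = (2704 - 23325) - 33668 = -20621 - 33668 = -54289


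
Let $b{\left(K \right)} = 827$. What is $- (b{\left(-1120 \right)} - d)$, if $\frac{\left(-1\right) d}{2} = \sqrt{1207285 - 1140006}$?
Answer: $-827 - 2 \sqrt{67279} \approx -1345.8$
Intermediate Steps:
$d = - 2 \sqrt{67279}$ ($d = - 2 \sqrt{1207285 - 1140006} = - 2 \sqrt{67279} \approx -518.76$)
$- (b{\left(-1120 \right)} - d) = - (827 - - 2 \sqrt{67279}) = - (827 + 2 \sqrt{67279}) = -827 - 2 \sqrt{67279}$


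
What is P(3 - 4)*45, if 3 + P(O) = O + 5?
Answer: 45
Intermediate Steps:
P(O) = 2 + O (P(O) = -3 + (O + 5) = -3 + (5 + O) = 2 + O)
P(3 - 4)*45 = (2 + (3 - 4))*45 = (2 - 1)*45 = 1*45 = 45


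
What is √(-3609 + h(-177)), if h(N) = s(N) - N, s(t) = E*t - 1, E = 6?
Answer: I*√4495 ≈ 67.045*I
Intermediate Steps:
s(t) = -1 + 6*t (s(t) = 6*t - 1 = -1 + 6*t)
h(N) = -1 + 5*N (h(N) = (-1 + 6*N) - N = -1 + 5*N)
√(-3609 + h(-177)) = √(-3609 + (-1 + 5*(-177))) = √(-3609 + (-1 - 885)) = √(-3609 - 886) = √(-4495) = I*√4495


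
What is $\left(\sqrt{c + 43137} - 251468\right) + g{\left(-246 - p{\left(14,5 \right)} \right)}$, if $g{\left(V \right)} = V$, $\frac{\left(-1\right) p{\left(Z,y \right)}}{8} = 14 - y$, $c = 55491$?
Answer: $-251642 + 2 \sqrt{24657} \approx -2.5133 \cdot 10^{5}$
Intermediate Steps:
$p{\left(Z,y \right)} = -112 + 8 y$ ($p{\left(Z,y \right)} = - 8 \left(14 - y\right) = -112 + 8 y$)
$\left(\sqrt{c + 43137} - 251468\right) + g{\left(-246 - p{\left(14,5 \right)} \right)} = \left(\sqrt{55491 + 43137} - 251468\right) - \left(134 + 40\right) = \left(\sqrt{98628} - 251468\right) - 174 = \left(2 \sqrt{24657} - 251468\right) - 174 = \left(-251468 + 2 \sqrt{24657}\right) + \left(-246 + 72\right) = \left(-251468 + 2 \sqrt{24657}\right) - 174 = -251642 + 2 \sqrt{24657}$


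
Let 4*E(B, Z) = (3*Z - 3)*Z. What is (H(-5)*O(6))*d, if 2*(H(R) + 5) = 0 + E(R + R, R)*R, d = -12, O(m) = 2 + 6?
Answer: 5880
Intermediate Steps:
O(m) = 8
E(B, Z) = Z*(-3 + 3*Z)/4 (E(B, Z) = ((3*Z - 3)*Z)/4 = ((-3 + 3*Z)*Z)/4 = (Z*(-3 + 3*Z))/4 = Z*(-3 + 3*Z)/4)
H(R) = -5 + 3*R**2*(-1 + R)/8 (H(R) = -5 + (0 + (3*R*(-1 + R)/4)*R)/2 = -5 + (0 + 3*R**2*(-1 + R)/4)/2 = -5 + (3*R**2*(-1 + R)/4)/2 = -5 + 3*R**2*(-1 + R)/8)
(H(-5)*O(6))*d = ((-5 + (3/8)*(-5)**2*(-1 - 5))*8)*(-12) = ((-5 + (3/8)*25*(-6))*8)*(-12) = ((-5 - 225/4)*8)*(-12) = -245/4*8*(-12) = -490*(-12) = 5880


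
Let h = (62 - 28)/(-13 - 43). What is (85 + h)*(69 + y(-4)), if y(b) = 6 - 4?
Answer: 167773/28 ≈ 5991.9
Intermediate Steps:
y(b) = 2
h = -17/28 (h = 34/(-56) = 34*(-1/56) = -17/28 ≈ -0.60714)
(85 + h)*(69 + y(-4)) = (85 - 17/28)*(69 + 2) = (2363/28)*71 = 167773/28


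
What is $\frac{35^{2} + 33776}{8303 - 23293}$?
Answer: $- \frac{35001}{14990} \approx -2.335$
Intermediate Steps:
$\frac{35^{2} + 33776}{8303 - 23293} = \frac{1225 + 33776}{-14990} = 35001 \left(- \frac{1}{14990}\right) = - \frac{35001}{14990}$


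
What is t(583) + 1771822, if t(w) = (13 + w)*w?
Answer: 2119290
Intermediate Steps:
t(w) = w*(13 + w)
t(583) + 1771822 = 583*(13 + 583) + 1771822 = 583*596 + 1771822 = 347468 + 1771822 = 2119290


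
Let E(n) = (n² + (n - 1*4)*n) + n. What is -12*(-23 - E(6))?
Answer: 924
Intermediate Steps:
E(n) = n + n² + n*(-4 + n) (E(n) = (n² + (n - 4)*n) + n = (n² + (-4 + n)*n) + n = (n² + n*(-4 + n)) + n = n + n² + n*(-4 + n))
-12*(-23 - E(6)) = -12*(-23 - 6*(-3 + 2*6)) = -12*(-23 - 6*(-3 + 12)) = -12*(-23 - 6*9) = -12*(-23 - 1*54) = -12*(-23 - 54) = -12*(-77) = 924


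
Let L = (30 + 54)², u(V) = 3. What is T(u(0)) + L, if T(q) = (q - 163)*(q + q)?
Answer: 6096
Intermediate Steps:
L = 7056 (L = 84² = 7056)
T(q) = 2*q*(-163 + q) (T(q) = (-163 + q)*(2*q) = 2*q*(-163 + q))
T(u(0)) + L = 2*3*(-163 + 3) + 7056 = 2*3*(-160) + 7056 = -960 + 7056 = 6096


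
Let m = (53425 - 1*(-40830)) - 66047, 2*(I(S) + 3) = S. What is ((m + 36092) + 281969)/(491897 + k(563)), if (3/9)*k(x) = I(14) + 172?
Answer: 346269/492425 ≈ 0.70319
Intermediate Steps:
I(S) = -3 + S/2
m = 28208 (m = (53425 + 40830) - 66047 = 94255 - 66047 = 28208)
k(x) = 528 (k(x) = 3*((-3 + (1/2)*14) + 172) = 3*((-3 + 7) + 172) = 3*(4 + 172) = 3*176 = 528)
((m + 36092) + 281969)/(491897 + k(563)) = ((28208 + 36092) + 281969)/(491897 + 528) = (64300 + 281969)/492425 = 346269*(1/492425) = 346269/492425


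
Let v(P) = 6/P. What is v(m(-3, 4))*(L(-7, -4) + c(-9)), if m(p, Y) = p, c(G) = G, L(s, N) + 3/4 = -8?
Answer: 71/2 ≈ 35.500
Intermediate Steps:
L(s, N) = -35/4 (L(s, N) = -¾ - 8 = -35/4)
v(m(-3, 4))*(L(-7, -4) + c(-9)) = (6/(-3))*(-35/4 - 9) = (6*(-⅓))*(-71/4) = -2*(-71/4) = 71/2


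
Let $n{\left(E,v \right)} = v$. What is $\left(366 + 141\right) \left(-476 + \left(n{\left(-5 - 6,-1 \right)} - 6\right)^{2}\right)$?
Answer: $-216489$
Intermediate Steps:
$\left(366 + 141\right) \left(-476 + \left(n{\left(-5 - 6,-1 \right)} - 6\right)^{2}\right) = \left(366 + 141\right) \left(-476 + \left(-1 - 6\right)^{2}\right) = 507 \left(-476 + \left(-7\right)^{2}\right) = 507 \left(-476 + 49\right) = 507 \left(-427\right) = -216489$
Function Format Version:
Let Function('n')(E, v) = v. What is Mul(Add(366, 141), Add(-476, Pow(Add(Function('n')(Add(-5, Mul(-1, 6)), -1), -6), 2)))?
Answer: -216489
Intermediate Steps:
Mul(Add(366, 141), Add(-476, Pow(Add(Function('n')(Add(-5, Mul(-1, 6)), -1), -6), 2))) = Mul(Add(366, 141), Add(-476, Pow(Add(-1, -6), 2))) = Mul(507, Add(-476, Pow(-7, 2))) = Mul(507, Add(-476, 49)) = Mul(507, -427) = -216489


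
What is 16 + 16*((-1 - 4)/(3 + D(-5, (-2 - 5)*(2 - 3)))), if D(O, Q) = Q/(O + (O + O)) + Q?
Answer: 1088/143 ≈ 7.6084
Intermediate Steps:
D(O, Q) = Q + Q/(3*O) (D(O, Q) = Q/(O + 2*O) + Q = Q/((3*O)) + Q = Q*(1/(3*O)) + Q = Q/(3*O) + Q = Q + Q/(3*O))
16 + 16*((-1 - 4)/(3 + D(-5, (-2 - 5)*(2 - 3)))) = 16 + 16*((-1 - 4)/(3 + ((-2 - 5)*(2 - 3) + (⅓)*((-2 - 5)*(2 - 3))/(-5)))) = 16 + 16*(-5/(3 + (-7*(-1) + (⅓)*(-7*(-1))*(-⅕)))) = 16 + 16*(-5/(3 + (7 + (⅓)*7*(-⅕)))) = 16 + 16*(-5/(3 + (7 - 7/15))) = 16 + 16*(-5/(3 + 98/15)) = 16 + 16*(-5/143/15) = 16 + 16*(-5*15/143) = 16 + 16*(-75/143) = 16 - 1200/143 = 1088/143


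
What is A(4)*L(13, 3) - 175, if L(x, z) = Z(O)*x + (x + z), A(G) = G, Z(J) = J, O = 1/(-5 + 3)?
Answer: -137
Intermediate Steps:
O = -½ (O = 1/(-2) = -½ ≈ -0.50000)
L(x, z) = z + x/2 (L(x, z) = -x/2 + (x + z) = z + x/2)
A(4)*L(13, 3) - 175 = 4*(3 + (½)*13) - 175 = 4*(3 + 13/2) - 175 = 4*(19/2) - 175 = 38 - 175 = -137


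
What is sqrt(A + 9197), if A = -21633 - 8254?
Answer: I*sqrt(20690) ≈ 143.84*I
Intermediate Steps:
A = -29887
sqrt(A + 9197) = sqrt(-29887 + 9197) = sqrt(-20690) = I*sqrt(20690)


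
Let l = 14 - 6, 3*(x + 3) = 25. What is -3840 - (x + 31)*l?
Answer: -12392/3 ≈ -4130.7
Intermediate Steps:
x = 16/3 (x = -3 + (1/3)*25 = -3 + 25/3 = 16/3 ≈ 5.3333)
l = 8
-3840 - (x + 31)*l = -3840 - (16/3 + 31)*8 = -3840 - 109*8/3 = -3840 - 1*872/3 = -3840 - 872/3 = -12392/3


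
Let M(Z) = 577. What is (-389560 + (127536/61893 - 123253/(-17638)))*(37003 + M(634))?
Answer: -2663548853998498990/181944789 ≈ -1.4639e+10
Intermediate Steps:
(-389560 + (127536/61893 - 123253/(-17638)))*(37003 + M(634)) = (-389560 + (127536/61893 - 123253/(-17638)))*(37003 + 577) = (-389560 + (127536*(1/61893) - 123253*(-1/17638)))*37580 = (-389560 + (42512/20631 + 123253/17638))*37580 = (-389560 + 3292659299/363889578)*37580 = -141753531346381/363889578*37580 = -2663548853998498990/181944789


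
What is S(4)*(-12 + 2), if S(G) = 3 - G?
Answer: 10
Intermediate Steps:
S(4)*(-12 + 2) = (3 - 1*4)*(-12 + 2) = (3 - 4)*(-10) = -1*(-10) = 10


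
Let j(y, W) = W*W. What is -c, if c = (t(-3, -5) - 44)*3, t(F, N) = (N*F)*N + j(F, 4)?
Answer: 309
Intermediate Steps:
j(y, W) = W²
t(F, N) = 16 + F*N² (t(F, N) = (N*F)*N + 4² = (F*N)*N + 16 = F*N² + 16 = 16 + F*N²)
c = -309 (c = ((16 - 3*(-5)²) - 44)*3 = ((16 - 3*25) - 44)*3 = ((16 - 75) - 44)*3 = (-59 - 44)*3 = -103*3 = -309)
-c = -1*(-309) = 309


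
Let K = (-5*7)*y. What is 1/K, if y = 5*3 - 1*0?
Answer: -1/525 ≈ -0.0019048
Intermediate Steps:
y = 15 (y = 15 + 0 = 15)
K = -525 (K = -5*7*15 = -35*15 = -525)
1/K = 1/(-525) = -1/525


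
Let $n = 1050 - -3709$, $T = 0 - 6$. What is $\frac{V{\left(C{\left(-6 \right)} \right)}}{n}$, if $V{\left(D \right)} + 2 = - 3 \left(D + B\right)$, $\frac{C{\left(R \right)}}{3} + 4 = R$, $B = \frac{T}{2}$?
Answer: $\frac{97}{4759} \approx 0.020382$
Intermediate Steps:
$T = -6$ ($T = 0 - 6 = -6$)
$B = -3$ ($B = - \frac{6}{2} = \left(-6\right) \frac{1}{2} = -3$)
$C{\left(R \right)} = -12 + 3 R$
$V{\left(D \right)} = 7 - 3 D$ ($V{\left(D \right)} = -2 - 3 \left(D - 3\right) = -2 - 3 \left(-3 + D\right) = -2 - \left(-9 + 3 D\right) = 7 - 3 D$)
$n = 4759$ ($n = 1050 + 3709 = 4759$)
$\frac{V{\left(C{\left(-6 \right)} \right)}}{n} = \frac{7 - 3 \left(-12 + 3 \left(-6\right)\right)}{4759} = \left(7 - 3 \left(-12 - 18\right)\right) \frac{1}{4759} = \left(7 - -90\right) \frac{1}{4759} = \left(7 + 90\right) \frac{1}{4759} = 97 \cdot \frac{1}{4759} = \frac{97}{4759}$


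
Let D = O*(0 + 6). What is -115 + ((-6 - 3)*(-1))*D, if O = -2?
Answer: -223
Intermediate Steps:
D = -12 (D = -2*(0 + 6) = -2*6 = -12)
-115 + ((-6 - 3)*(-1))*D = -115 + ((-6 - 3)*(-1))*(-12) = -115 - 9*(-1)*(-12) = -115 + 9*(-12) = -115 - 108 = -223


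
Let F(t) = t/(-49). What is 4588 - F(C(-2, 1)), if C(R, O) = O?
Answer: 224813/49 ≈ 4588.0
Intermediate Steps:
F(t) = -t/49 (F(t) = t*(-1/49) = -t/49)
4588 - F(C(-2, 1)) = 4588 - (-1)/49 = 4588 - 1*(-1/49) = 4588 + 1/49 = 224813/49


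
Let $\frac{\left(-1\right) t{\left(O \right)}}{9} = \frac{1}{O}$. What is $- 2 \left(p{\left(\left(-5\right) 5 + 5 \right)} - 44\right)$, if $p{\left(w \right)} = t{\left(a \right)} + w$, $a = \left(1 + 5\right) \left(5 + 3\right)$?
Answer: $\frac{1027}{8} \approx 128.38$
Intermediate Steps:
$a = 48$ ($a = 6 \cdot 8 = 48$)
$t{\left(O \right)} = - \frac{9}{O}$
$p{\left(w \right)} = - \frac{3}{16} + w$ ($p{\left(w \right)} = - \frac{9}{48} + w = \left(-9\right) \frac{1}{48} + w = - \frac{3}{16} + w$)
$- 2 \left(p{\left(\left(-5\right) 5 + 5 \right)} - 44\right) = - 2 \left(\left(- \frac{3}{16} + \left(\left(-5\right) 5 + 5\right)\right) - 44\right) = - 2 \left(\left(- \frac{3}{16} + \left(-25 + 5\right)\right) - 44\right) = - 2 \left(\left(- \frac{3}{16} - 20\right) - 44\right) = - 2 \left(- \frac{323}{16} - 44\right) = \left(-2\right) \left(- \frac{1027}{16}\right) = \frac{1027}{8}$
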